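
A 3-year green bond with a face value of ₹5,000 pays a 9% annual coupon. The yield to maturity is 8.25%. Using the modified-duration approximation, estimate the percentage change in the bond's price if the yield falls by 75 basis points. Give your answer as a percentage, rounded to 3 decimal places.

Periodic yield y = 0.0825. Modified duration first:
  t   CF        PV=CF/(1+0.0825)^t    t·PV
  1       450.00       415.7044       415.7044
  2       450.00       384.0225       768.0451
  3     5,450.00     4,296.4799    12,889.4398
  Σ                  5,096.2068    14,073.1892
P = 5,096.2068; D_Mac = 2.76150 yrs; D_mod = 2.76150/(1+0.0825) = 2.55104 yrs.
ΔP/P ≈ -D_mod · Δy = -2.55104 × (-0.0075) = +0.019133 = +1.9133%.

+1.913%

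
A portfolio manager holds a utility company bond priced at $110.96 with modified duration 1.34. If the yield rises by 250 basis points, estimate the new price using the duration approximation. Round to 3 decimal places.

Duration approximation: ΔP/P ≈ -D_mod · Δy = -1.34 × (+0.025) = -0.033500.
New price ≈ 110.96 × (1 - 0.033500) = 107.24284.

$107.243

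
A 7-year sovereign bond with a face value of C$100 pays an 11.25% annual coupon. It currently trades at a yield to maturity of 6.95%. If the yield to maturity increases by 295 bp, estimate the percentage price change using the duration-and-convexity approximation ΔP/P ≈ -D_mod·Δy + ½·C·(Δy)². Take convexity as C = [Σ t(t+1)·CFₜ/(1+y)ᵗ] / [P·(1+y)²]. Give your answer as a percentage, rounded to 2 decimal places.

-13.38%

With y = 0.0695:
  t   CF        PV=CF/(1+0.0695)^t    t·PV        t(t+1)·PV
  1        11.25        10.5189        10.5189          21.0379
  2        11.25         9.8354        19.6708          59.0123
  3        11.25         9.1962        27.5887         110.3548
  4        11.25         8.5986        34.3945         171.9726
  5        11.25         8.0399        40.1993         241.1959
  6        11.25         7.5174        45.1044         315.7309
  7       111.25        69.5080       486.5557       3,892.4454
  Σ                    123.2144       664.0323       4,811.7497
P = 123.2144; D_Mac = 5.38924 yrs; D_mod = 5.03903 yrs; C = 34.14130.
Duration effect: -5.03903 × (+0.0295) = -0.148651
Convexity effect: 0.5 × 34.14130 × (0.0295)² = +0.0148557
ΔP/P ≈ -0.148651 + 0.0148557 = -0.133796 = -13.3796%.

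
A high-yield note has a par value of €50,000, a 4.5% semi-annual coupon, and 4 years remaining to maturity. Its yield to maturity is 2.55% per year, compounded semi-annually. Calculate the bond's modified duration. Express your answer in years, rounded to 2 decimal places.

Periodic yield y = 0.01275. First find Macaulay duration:
  t   CF        PV=CF/(1+0.01275)^t    t·PV
  1     1,125.00     1,110.8368     1,110.8368
  2     1,125.00     1,096.8520     2,193.7039
  3     1,125.00     1,083.0432     3,249.1295
  4     1,125.00     1,069.4082     4,277.6329
  5     1,125.00     1,055.9449     5,279.7246
  6     1,125.00     1,042.6511     6,255.9067
  7     1,125.00     1,029.5247     7,206.6727
  8    51,125.00    46,197.1630   369,577.3041
  Σ                 53,685.4239   399,150.9112
P = 53,685.4239; Macaulay duration = 399,150.9112 / 53,685.4239 = 7.43500 half-year periods = 3.71750 years.
Modified duration = D_Mac / (1 + y) = 3.71750 / 1.01275 = 3.67070 years.

3.67 years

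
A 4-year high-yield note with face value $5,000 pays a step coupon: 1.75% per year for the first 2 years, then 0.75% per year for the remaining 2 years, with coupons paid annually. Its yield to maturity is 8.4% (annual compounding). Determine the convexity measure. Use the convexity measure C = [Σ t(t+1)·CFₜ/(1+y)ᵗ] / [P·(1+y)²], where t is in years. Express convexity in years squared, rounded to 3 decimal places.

16.414

With y = 0.084:
  t   CF        PV=CF/(1+0.084)^t    t·PV        t(t+1)·PV
  1        87.50        80.7196        80.7196         161.4391
  2        87.50        74.4645       148.9291         446.7872
  3        37.50        29.4404        88.3211         353.2846
  4     5,037.50     3,648.3621    14,593.4482      72,967.2411
  Σ                  3,832.9865    14,911.4180      73,928.7520
P = 3,832.9865.
Convexity = Σ t(t+1)·PV / [P·(1+y)²] = 73,928.7520 / (3,832.9865 × 1.175056) = 16.41412.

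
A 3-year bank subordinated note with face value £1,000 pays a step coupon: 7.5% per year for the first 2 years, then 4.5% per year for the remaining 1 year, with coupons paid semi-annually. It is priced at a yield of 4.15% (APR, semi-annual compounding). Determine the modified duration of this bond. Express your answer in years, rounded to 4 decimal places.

Periodic yield y = 0.02075. First find Macaulay duration:
  t   CF        PV=CF/(1+0.02075)^t    t·PV
  1        37.50        36.7377        36.7377
  2        37.50        35.9909        71.9818
  3        37.50        35.2593       105.7778
  4        37.50        34.5425       138.1700
  5        22.50        20.3042       101.5209
  6     1,022.50       903.9554     5,423.7322
  Σ                  1,066.7899     5,877.9203
P = 1,066.7899; Macaulay duration = 5,877.9203 / 1,066.7899 = 5.50991 half-year periods = 2.75496 years.
Modified duration = D_Mac / (1 + y) = 2.75496 / 1.02075 = 2.69895 years.

2.6990 years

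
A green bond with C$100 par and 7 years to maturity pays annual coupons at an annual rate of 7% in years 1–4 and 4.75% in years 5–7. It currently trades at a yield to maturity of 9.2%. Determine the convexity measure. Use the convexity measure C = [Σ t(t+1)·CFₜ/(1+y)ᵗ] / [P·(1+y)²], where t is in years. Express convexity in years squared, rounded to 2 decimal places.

With y = 0.092:
  t   CF        PV=CF/(1+0.092)^t    t·PV        t(t+1)·PV
  1         7.00         6.4103         6.4103          12.8205
  2         7.00         5.8702        11.7404          35.2212
  3         7.00         5.3756        16.1269          64.5077
  4         7.00         4.9227        19.6910          98.4549
  5         4.75         3.0590        15.2950          91.7702
  6         4.75         2.8013        16.8077         117.6541
  7       104.75        56.5712       395.9986       3,167.9885
  Σ                     85.0104       482.0699       3,588.4171
P = 85.0104.
Convexity = Σ t(t+1)·PV / [P·(1+y)²] = 3,588.4171 / (85.0104 × 1.192464) = 35.39858.

35.40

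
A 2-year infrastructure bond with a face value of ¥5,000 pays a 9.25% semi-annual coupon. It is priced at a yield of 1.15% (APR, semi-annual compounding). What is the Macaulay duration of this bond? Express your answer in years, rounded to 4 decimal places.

1.8815 years

Periodic yield y = 0.00575. Discount each cash flow and weight by its period:
  t   CF        PV=CF/(1+0.00575)^t    t·PV
  1       231.25       229.9279       229.9279
  2       231.25       228.6134       457.2268
  3       231.25       227.3064       681.9191
  4     5,231.25     5,112.6411    20,450.5646
  Σ                  5,798.4888    21,819.6384
Price P = Σ PV = 5,798.4888.
Macaulay duration = Σ(t·PV) / P = 21,819.6384 / 5,798.4888 = 3.76299 half-year periods.
In years: 3.76299 / 2 = 1.88149 years.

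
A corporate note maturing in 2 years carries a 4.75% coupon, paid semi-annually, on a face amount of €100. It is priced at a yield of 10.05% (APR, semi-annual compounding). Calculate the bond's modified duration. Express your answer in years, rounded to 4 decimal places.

1.8353 years

Periodic yield y = 0.05025. First find Macaulay duration:
  t   CF        PV=CF/(1+0.05025)^t    t·PV
  1        2.375         2.2614         2.2614
  2        2.375         2.1532         4.3063
  3        2.375         2.0501         6.1504
  4      102.375        84.1440       336.5760
  Σ                     90.6087       349.2942
P = 90.6087; Macaulay duration = 349.2942 / 90.6087 = 3.85497 half-year periods = 1.92749 years.
Modified duration = D_Mac / (1 + y) = 1.92749 / 1.05025 = 1.83527 years.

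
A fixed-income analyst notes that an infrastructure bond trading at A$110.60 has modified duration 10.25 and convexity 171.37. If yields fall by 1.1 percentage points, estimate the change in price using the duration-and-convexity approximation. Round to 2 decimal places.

Duration effect: -D_mod·Δy = -10.25 × (-0.011) = +0.112750
Convexity effect: ½·C·(Δy)² = 0.5 × 171.37 × (-0.011)² = +0.010367885
ΔP/P ≈ +0.112750 + 0.010367885 = +0.123117885
ΔP ≈ 110.60 × (+0.123117885) = +13.616838081.

+A$13.62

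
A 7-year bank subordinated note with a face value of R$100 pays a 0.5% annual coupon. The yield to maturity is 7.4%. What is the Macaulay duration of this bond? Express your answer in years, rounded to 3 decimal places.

Periodic yield y = 0.074. Discount each cash flow and weight by its year:
  t   CF        PV=CF/(1+0.074)^t    t·PV
  1         0.50         0.4655         0.4655
  2         0.50         0.4335         0.8669
  3         0.50         0.4036         1.2108
  4         0.50         0.3758         1.5032
  5         0.50         0.3499         1.7495
  6         0.50         0.3258         1.9548
  7       100.50        60.9728       426.8096
  Σ                     63.3269       434.5603
Price P = Σ PV = 63.3269.
Macaulay duration = Σ(t·PV) / P = 434.5603 / 63.3269 = 6.86217 years.

6.862 years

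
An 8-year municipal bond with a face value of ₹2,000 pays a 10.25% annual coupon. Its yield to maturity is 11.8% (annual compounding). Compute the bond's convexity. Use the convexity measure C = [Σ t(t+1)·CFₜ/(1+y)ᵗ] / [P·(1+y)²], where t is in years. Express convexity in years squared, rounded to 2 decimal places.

With y = 0.118:
  t   CF        PV=CF/(1+0.118)^t    t·PV        t(t+1)·PV
  1       205.00       183.3631       183.3631         366.7263
  2       205.00       164.0100       328.0199         984.0598
  3       205.00       146.6994       440.0983       1,760.3933
  4       205.00       131.2160       524.8638       2,624.3191
  5       205.00       117.3667       586.8334       3,521.0006
  6       205.00       104.9791       629.8749       4,409.1242
  7       205.00        93.8991       657.2934       5,258.3473
  8     2,205.00       903.3877     7,227.1015      65,043.9132
  Σ                  1,844.9211    10,577.4484      83,967.8838
P = 1,844.9211.
Convexity = Σ t(t+1)·PV / [P·(1+y)²] = 83,967.8838 / (1,844.9211 × 1.249924) = 36.41261.

36.41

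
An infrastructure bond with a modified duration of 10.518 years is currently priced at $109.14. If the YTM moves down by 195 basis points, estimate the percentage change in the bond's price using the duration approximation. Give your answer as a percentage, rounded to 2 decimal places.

+20.51%

Duration approximation: ΔP/P ≈ -D_mod · Δy = -10.518 × (-0.0195) = +0.205101.
As a percentage: +20.5101%.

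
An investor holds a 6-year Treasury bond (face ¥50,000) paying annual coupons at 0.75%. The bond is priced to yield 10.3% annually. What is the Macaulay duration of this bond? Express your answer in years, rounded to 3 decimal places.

5.847 years

Periodic yield y = 0.103. Discount each cash flow and weight by its year:
  t   CF        PV=CF/(1+0.103)^t    t·PV
  1       375.00       339.9819       339.9819
  2       375.00       308.2338       616.4676
  3       375.00       279.4504       838.3512
  4       375.00       253.3548     1,013.4194
  5       375.00       229.6961     1,148.4807
  6    50,375.00    27,974.4776   167,846.8653
  Σ                 29,385.1946   171,803.5661
Price P = Σ PV = 29,385.1946.
Macaulay duration = Σ(t·PV) / P = 171,803.5661 / 29,385.1946 = 5.84660 years.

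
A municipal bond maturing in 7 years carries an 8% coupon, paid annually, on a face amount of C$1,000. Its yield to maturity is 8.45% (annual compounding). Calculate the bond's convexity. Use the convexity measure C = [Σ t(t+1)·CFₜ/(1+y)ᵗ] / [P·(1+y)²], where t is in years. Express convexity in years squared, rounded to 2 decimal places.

35.17

With y = 0.0845:
  t   CF        PV=CF/(1+0.0845)^t    t·PV        t(t+1)·PV
  1        80.00        73.7667        73.7667         147.5334
  2        80.00        68.0191       136.0382         408.1146
  3        80.00        62.7193       188.1579         752.6318
  4        80.00        57.8325       231.3299       1,156.6495
  5        80.00        53.3264       266.6320       1,599.7918
  6        80.00        49.1714       295.0285       2,065.1992
  7     1,080.00       612.0922     4,284.6456      34,277.1644
  Σ                    976.9276     5,475.5987      40,407.0847
P = 976.9276.
Convexity = Σ t(t+1)·PV / [P·(1+y)²] = 40,407.0847 / (976.9276 × 1.176140) = 35.16706.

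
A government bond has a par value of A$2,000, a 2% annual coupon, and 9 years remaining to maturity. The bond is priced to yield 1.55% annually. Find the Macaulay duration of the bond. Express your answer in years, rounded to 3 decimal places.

Periodic yield y = 0.0155. Discount each cash flow and weight by its year:
  t   CF        PV=CF/(1+0.0155)^t    t·PV
  1        40.00        39.3895        39.3895
  2        40.00        38.7882        77.5765
  3        40.00        38.1962       114.5886
  4        40.00        37.6132       150.4528
  5        40.00        37.0391       185.1955
  6        40.00        36.4738       218.8425
  7        40.00        35.9170       251.4193
  8        40.00        35.3688       282.9506
  9     2,040.00     1,776.2775    15,986.4976
  Σ                  2,075.0633    17,306.9128
Price P = Σ PV = 2,075.0633.
Macaulay duration = Σ(t·PV) / P = 17,306.9128 / 2,075.0633 = 8.34043 years.

8.340 years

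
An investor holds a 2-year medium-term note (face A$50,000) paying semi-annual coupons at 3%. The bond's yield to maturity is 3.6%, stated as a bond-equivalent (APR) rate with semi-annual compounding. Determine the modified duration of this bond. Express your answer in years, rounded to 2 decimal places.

Periodic yield y = 0.018. First find Macaulay duration:
  t   CF        PV=CF/(1+0.018)^t    t·PV
  1       750.00       736.7387       736.7387
  2       750.00       723.7119     1,447.4238
  3       750.00       710.9154     2,132.7462
  4    50,750.00    47,254.6918   189,018.7670
  Σ                 49,426.0578   193,335.6757
P = 49,426.0578; Macaulay duration = 193,335.6757 / 49,426.0578 = 3.91161 half-year periods = 1.95581 years.
Modified duration = D_Mac / (1 + y) = 1.95581 / 1.018 = 1.92123 years.

1.92 years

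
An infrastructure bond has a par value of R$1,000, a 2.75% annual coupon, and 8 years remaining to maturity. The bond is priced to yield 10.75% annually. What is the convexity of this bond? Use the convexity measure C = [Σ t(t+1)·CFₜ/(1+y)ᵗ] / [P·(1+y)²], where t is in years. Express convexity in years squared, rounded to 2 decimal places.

49.30

With y = 0.1075:
  t   CF        PV=CF/(1+0.1075)^t    t·PV        t(t+1)·PV
  1        27.50        24.8307        24.8307          49.6614
  2        27.50        22.4205        44.8410         134.5230
  3        27.50        20.2442        60.7327         242.9309
  4        27.50        18.2792        73.1169         365.5845
  5        27.50        16.5049        82.5247         495.1483
  6        27.50        14.9029        89.4173         625.9211
  7        27.50        13.4563        94.1943         753.5543
  8     1,027.50       453.9750     3,631.8001      32,686.2011
  Σ                    584.6138     4,101.4577      35,353.5245
P = 584.6138.
Convexity = Σ t(t+1)·PV / [P·(1+y)²] = 35,353.5245 / (584.6138 × 1.226556) = 49.30332.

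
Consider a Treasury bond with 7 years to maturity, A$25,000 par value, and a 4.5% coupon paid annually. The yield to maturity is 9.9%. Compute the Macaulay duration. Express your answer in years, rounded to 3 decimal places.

Periodic yield y = 0.099. Discount each cash flow and weight by its year:
  t   CF        PV=CF/(1+0.099)^t    t·PV
  1     1,125.00     1,023.6579     1,023.6579
  2     1,125.00       931.4448     1,862.8897
  3     1,125.00       847.5385     2,542.6156
  4     1,125.00       771.1906     3,084.7626
  5     1,125.00       701.7203     3,508.6017
  6     1,125.00       638.5080     3,831.0482
  7    26,125.00    13,491.8795    94,443.1562
  Σ                 18,405.9397   110,296.7317
Price P = Σ PV = 18,405.9397.
Macaulay duration = Σ(t·PV) / P = 110,296.7317 / 18,405.9397 = 5.99245 years.

5.992 years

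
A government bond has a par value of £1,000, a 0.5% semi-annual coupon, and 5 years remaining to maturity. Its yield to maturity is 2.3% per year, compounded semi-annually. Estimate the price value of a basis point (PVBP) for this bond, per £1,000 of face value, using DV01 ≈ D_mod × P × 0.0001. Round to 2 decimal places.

Periodic yield y = 0.0115.
  t   CF        PV=CF/(1+0.0115)^t    t·PV
  1         2.50         2.4716         2.4716
  2         2.50         2.4435         4.8870
  3         2.50         2.4157         7.2471
  4         2.50         2.3882         9.5529
  5         2.50         2.3611        11.8054
  6         2.50         2.3342        14.0054
  7         2.50         2.3077        16.1539
  8         2.50         2.2815        18.2517
  9         2.50         2.2555        20.2997
  10    1,002.50       894.1811     8,941.8115
  Σ                    915.4401     9,046.4861
P = 915.4401; D_Mac = 9.88212 half-year periods = 4.94106 yrs; D_mod = 4.88488 yrs.
DV01 ≈ 4.88488 × 915.4401 × 0.0001 = 0.447182.

£0.45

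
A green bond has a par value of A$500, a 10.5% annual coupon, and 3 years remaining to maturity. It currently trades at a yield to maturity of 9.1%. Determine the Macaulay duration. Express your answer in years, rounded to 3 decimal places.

Periodic yield y = 0.091. Discount each cash flow and weight by its year:
  t   CF        PV=CF/(1+0.091)^t    t·PV
  1        52.50        48.1210        48.1210
  2        52.50        44.1072        88.2145
  3       552.50       425.4593     1,276.3779
  Σ                    517.6875     1,412.7134
Price P = Σ PV = 517.6875.
Macaulay duration = Σ(t·PV) / P = 1,412.7134 / 517.6875 = 2.72889 years.

2.729 years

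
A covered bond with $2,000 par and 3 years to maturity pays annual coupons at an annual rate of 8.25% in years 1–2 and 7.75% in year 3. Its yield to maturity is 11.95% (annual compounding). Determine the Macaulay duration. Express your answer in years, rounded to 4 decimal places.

2.7651 years

Periodic yield y = 0.1195. Discount each cash flow and weight by its year:
  t   CF        PV=CF/(1+0.1195)^t    t·PV
  1       165.00       147.3872       147.3872
  2       165.00       131.6545       263.3090
  3     2,155.00     1,535.9426     4,607.8277
  Σ                  1,814.9843     5,018.5240
Price P = Σ PV = 1,814.9843.
Macaulay duration = Σ(t·PV) / P = 5,018.5240 / 1,814.9843 = 2.76505 years.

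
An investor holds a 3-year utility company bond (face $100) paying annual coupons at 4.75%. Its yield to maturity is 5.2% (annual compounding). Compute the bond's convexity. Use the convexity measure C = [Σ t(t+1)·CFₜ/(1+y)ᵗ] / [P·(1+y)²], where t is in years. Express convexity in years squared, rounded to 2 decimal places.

10.19

With y = 0.052:
  t   CF        PV=CF/(1+0.052)^t    t·PV        t(t+1)·PV
  1         4.75         4.5152         4.5152           9.0304
  2         4.75         4.2920         8.5840          25.7521
  3       104.75        89.9719       269.9157       1,079.6626
  Σ                     98.7791       283.0149       1,114.4452
P = 98.7791.
Convexity = Σ t(t+1)·PV / [P·(1+y)²] = 1,114.4452 / (98.7791 × 1.106704) = 10.19441.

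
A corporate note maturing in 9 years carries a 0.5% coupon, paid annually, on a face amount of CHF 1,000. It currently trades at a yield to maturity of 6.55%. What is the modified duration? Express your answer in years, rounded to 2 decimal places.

Periodic yield y = 0.0655. First find Macaulay duration:
  t   CF        PV=CF/(1+0.0655)^t    t·PV
  1         5.00         4.6926         4.6926
  2         5.00         4.4042         8.8083
  3         5.00         4.1334        12.4003
  4         5.00         3.8793        15.5173
  5         5.00         3.6408        18.2042
  6         5.00         3.4170        20.5022
  7         5.00         3.2070        22.4488
  8         5.00         3.0098        24.0787
  9     1,005.00       567.7864     5,110.0775
  Σ                    598.1706     5,236.7299
P = 598.1706; Macaulay duration = 5,236.7299 / 598.1706 = 8.75458 years.
Modified duration = D_Mac / (1 + y) = 8.75458 / 1.0655 = 8.21640 years.

8.22 years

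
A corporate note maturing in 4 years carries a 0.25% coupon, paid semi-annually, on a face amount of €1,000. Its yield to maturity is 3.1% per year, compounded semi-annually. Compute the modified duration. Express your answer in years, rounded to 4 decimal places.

Periodic yield y = 0.0155. First find Macaulay duration:
  t   CF        PV=CF/(1+0.0155)^t    t·PV
  1         1.25         1.2309         1.2309
  2         1.25         1.2121         2.4243
  3         1.25         1.1936         3.5809
  4         1.25         1.1754         4.7016
  5         1.25         1.1575         5.7874
  6         1.25         1.1398         6.8388
  7         1.25         1.1224         7.8569
  8     1,001.25       885.3258     7,082.6062
  Σ                    893.5576     7,115.0270
P = 893.5576; Macaulay duration = 7,115.0270 / 893.5576 = 7.96258 half-year periods = 3.98129 years.
Modified duration = D_Mac / (1 + y) = 3.98129 / 1.0155 = 3.92052 years.

3.9205 years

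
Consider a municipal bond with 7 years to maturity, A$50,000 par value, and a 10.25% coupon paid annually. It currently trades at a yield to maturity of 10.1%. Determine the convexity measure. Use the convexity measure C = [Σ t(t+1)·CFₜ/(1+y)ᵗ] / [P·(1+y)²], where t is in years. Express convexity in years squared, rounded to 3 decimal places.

With y = 0.101:
  t   CF        PV=CF/(1+0.101)^t    t·PV        t(t+1)·PV
  1     5,125.00     4,654.8592     4,654.8592       9,309.7184
  2     5,125.00     4,227.8467     8,455.6934      25,367.0802
  3     5,125.00     3,840.0061    11,520.0183      46,080.0730
  4     5,125.00     3,487.7439    13,950.9758      69,754.8790
  5     5,125.00     3,167.7965    15,838.9825      95,033.8951
  6     5,125.00     2,877.1994    17,263.1962     120,842.3734
  7    55,125.00    28,108.4805   196,759.3638   1,574,074.9106
  Σ                 50,363.9324   268,443.0892   1,940,462.9296
P = 50,363.9324.
Convexity = Σ t(t+1)·PV / [P·(1+y)²] = 1,940,462.9296 / (50,363.9324 × 1.212201) = 31.78419.

31.784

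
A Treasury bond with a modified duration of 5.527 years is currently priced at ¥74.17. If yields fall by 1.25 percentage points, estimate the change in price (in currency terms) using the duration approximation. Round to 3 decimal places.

Duration approximation: ΔP/P ≈ -D_mod · Δy = -5.527 × (-0.0125) = +0.0690875.
ΔP ≈ 74.17 × (+0.0690875) = +5.124219875.

+¥5.124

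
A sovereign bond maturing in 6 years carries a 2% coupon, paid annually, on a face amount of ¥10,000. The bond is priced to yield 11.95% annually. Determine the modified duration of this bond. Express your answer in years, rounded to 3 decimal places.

5.007 years

Periodic yield y = 0.1195. First find Macaulay duration:
  t   CF        PV=CF/(1+0.1195)^t    t·PV
  1       200.00       178.6512       178.6512
  2       200.00       159.5812       319.1625
  3       200.00       142.5469       427.6406
  4       200.00       127.3308       509.3234
  5       200.00       113.7390       568.6951
  6    10,200.00     5,181.5010    31,089.0059
  Σ                  5,903.3501    33,092.4786
P = 5,903.3501; Macaulay duration = 33,092.4786 / 5,903.3501 = 5.60571 years.
Modified duration = D_Mac / (1 + y) = 5.60571 / 1.1195 = 5.00734 years.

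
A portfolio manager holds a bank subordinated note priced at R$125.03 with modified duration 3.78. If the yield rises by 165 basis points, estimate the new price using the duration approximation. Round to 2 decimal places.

R$117.23

Duration approximation: ΔP/P ≈ -D_mod · Δy = -3.78 × (+0.0165) = -0.062370.
New price ≈ 125.03 × (1 - 0.062370) = 117.2318789.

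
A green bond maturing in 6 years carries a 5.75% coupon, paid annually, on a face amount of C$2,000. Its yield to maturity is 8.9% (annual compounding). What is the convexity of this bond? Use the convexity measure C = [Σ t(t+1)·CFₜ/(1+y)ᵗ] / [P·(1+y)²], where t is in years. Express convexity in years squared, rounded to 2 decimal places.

With y = 0.089:
  t   CF        PV=CF/(1+0.089)^t    t·PV        t(t+1)·PV
  1       115.00       105.6015       105.6015         211.2029
  2       115.00        96.9710       193.9421         581.8263
  3       115.00        89.0460       267.1379       1,068.5515
  4       115.00        81.7686       327.0742       1,635.3711
  5       115.00        75.0859       375.4295       2,252.5773
  6     2,115.00     1,268.0696     7,608.4176      53,258.9235
  Σ                  1,716.5425     8,877.6028      59,008.4525
P = 1,716.5425.
Convexity = Σ t(t+1)·PV / [P·(1+y)²] = 59,008.4525 / (1,716.5425 × 1.185921) = 28.98704.

28.99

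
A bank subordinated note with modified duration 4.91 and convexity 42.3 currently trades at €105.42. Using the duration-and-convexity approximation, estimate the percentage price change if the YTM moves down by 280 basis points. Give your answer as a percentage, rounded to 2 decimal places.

Duration effect: -D_mod·Δy = -4.91 × (-0.028) = +0.137480
Convexity effect: ½·C·(Δy)² = 0.5 × 42.3 × (-0.028)² = +0.0165816
ΔP/P ≈ +0.137480 + 0.0165816 = +0.1540616
= +15.40616%.

+15.41%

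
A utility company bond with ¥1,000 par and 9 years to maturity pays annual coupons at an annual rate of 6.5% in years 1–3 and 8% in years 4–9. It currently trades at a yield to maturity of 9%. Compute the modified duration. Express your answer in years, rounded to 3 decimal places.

6.301 years

Periodic yield y = 0.09. First find Macaulay duration:
  t   CF        PV=CF/(1+0.09)^t    t·PV
  1        65.00        59.6330        59.6330
  2        65.00        54.7092       109.4184
  3        65.00        50.1919       150.5758
  4        80.00        56.6740       226.6961
  5        80.00        51.9945       259.9726
  6        80.00        47.7014       286.2083
  7        80.00        43.7627       306.3392
  8        80.00        40.1493       321.1944
  9     1,080.00       497.2620     4,475.3580
  Σ                    902.0781     6,195.3958
P = 902.0781; Macaulay duration = 6,195.3958 / 902.0781 = 6.86791 years.
Modified duration = D_Mac / (1 + y) = 6.86791 / 1.09 = 6.30084 years.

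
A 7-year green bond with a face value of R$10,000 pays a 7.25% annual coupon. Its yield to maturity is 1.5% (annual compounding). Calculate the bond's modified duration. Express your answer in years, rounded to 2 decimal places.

Periodic yield y = 0.015. First find Macaulay duration:
  t   CF        PV=CF/(1+0.015)^t    t·PV
  1       725.00       714.2857       714.2857
  2       725.00       703.7298     1,407.4595
  3       725.00       693.3298     2,079.9895
  4       725.00       683.0836     2,732.3343
  5       725.00       672.9887     3,364.9437
  6       725.00       663.0431     3,978.2585
  7    10,725.00     9,663.5123    67,644.5863
  Σ                 13,793.9730    81,921.8575
P = 13,793.9730; Macaulay duration = 81,921.8575 / 13,793.9730 = 5.93896 years.
Modified duration = D_Mac / (1 + y) = 5.93896 / 1.015 = 5.85119 years.

5.85 years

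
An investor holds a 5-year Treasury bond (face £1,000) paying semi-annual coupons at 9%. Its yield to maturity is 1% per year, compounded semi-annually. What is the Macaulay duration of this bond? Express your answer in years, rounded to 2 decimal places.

Periodic yield y = 0.005. Discount each cash flow and weight by its period:
  t   CF        PV=CF/(1+0.005)^t    t·PV
  1        45.00        44.7761        44.7761
  2        45.00        44.5534        89.1067
  3        45.00        44.3317       132.9951
  4        45.00        44.1111       176.4446
  5        45.00        43.8917       219.4584
  6        45.00        43.6733       262.0399
  7        45.00        43.4560       304.1922
  8        45.00        43.2398       345.9187
  9        45.00        43.0247       387.2224
  10    1,045.00       994.1586     9,941.5860
  Σ                  1,389.2165    11,903.7400
Price P = Σ PV = 1,389.2165.
Macaulay duration = Σ(t·PV) / P = 11,903.7400 / 1,389.2165 = 8.56867 half-year periods.
In years: 8.56867 / 2 = 4.28434 years.

4.28 years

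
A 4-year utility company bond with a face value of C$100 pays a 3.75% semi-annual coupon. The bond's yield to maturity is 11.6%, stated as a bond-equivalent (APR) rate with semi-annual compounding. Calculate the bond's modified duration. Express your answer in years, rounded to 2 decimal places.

Periodic yield y = 0.058. First find Macaulay duration:
  t   CF        PV=CF/(1+0.058)^t    t·PV
  1        1.875         1.7722         1.7722
  2        1.875         1.6751         3.3501
  3        1.875         1.5832         4.7497
  4        1.875         1.4964         5.9858
  5        1.875         1.4144         7.0720
  6        1.875         1.3369         8.0212
  7        1.875         1.2636         8.8450
  8      101.875        64.8907       519.1254
  Σ                     75.4325       558.9214
P = 75.4325; Macaulay duration = 558.9214 / 75.4325 = 7.40956 half-year periods = 3.70478 years.
Modified duration = D_Mac / (1 + y) = 3.70478 / 1.058 = 3.50168 years.

3.50 years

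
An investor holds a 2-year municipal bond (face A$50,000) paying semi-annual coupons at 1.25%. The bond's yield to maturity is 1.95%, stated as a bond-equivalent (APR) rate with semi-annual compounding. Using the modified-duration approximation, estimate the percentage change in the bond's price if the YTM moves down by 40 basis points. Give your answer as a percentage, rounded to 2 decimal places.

+0.78%

Periodic yield y = 0.00975. Modified duration first:
  t   CF        PV=CF/(1+0.00975)^t    t·PV
  1       312.50       309.4825       309.4825
  2       312.50       306.4942       612.9885
  3       312.50       303.5348       910.6043
  4    50,312.50    48,397.2238   193,588.8953
  Σ                 49,316.7354   195,421.9706
P = 49,316.7354; D_Mac = 3.96259 half-year periods = 1.98129 yrs; D_mod = 1.98129/(1+0.00975) = 1.96216 yrs.
ΔP/P ≈ -D_mod · Δy = -1.96216 × (-0.004) = +0.007849 = +0.7849%.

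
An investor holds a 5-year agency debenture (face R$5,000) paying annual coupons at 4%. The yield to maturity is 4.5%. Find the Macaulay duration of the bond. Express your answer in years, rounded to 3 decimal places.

Periodic yield y = 0.045. Discount each cash flow and weight by its year:
  t   CF        PV=CF/(1+0.045)^t    t·PV
  1       200.00       191.3876       191.3876
  2       200.00       183.1460       366.2920
  3       200.00       175.2593       525.7780
  4       200.00       167.7123       670.8491
  5     5,200.00     4,172.7454    20,863.7272
  Σ                  4,890.2506    22,618.0338
Price P = Σ PV = 4,890.2506.
Macaulay duration = Σ(t·PV) / P = 22,618.0338 / 4,890.2506 = 4.62513 years.

4.625 years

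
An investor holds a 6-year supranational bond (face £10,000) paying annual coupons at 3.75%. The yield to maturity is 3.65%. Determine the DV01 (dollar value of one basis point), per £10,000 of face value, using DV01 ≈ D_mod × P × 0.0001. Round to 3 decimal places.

Periodic yield y = 0.0365.
  t   CF        PV=CF/(1+0.0365)^t    t·PV
  1       375.00       361.7945       361.7945
  2       375.00       349.0540       698.1081
  3       375.00       336.7622     1,010.2866
  4       375.00       324.9032     1,299.6130
  5       375.00       313.4619     1,567.3094
  6    10,375.00     8,367.0481    50,202.2887
  Σ                 10,053.0240    55,139.4003
P = 10,053.0240; D_Mac = 5.48486 yrs; D_mod = 5.29171 yrs.
DV01 ≈ 5.29171 × 10,053.0240 × 0.0001 = 5.319768.

£5.320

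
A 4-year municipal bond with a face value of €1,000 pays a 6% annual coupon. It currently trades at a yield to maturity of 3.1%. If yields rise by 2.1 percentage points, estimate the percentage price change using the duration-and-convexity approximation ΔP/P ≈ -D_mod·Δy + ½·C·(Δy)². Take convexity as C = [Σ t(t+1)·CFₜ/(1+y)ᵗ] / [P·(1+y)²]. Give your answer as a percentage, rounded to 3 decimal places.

-7.146%

With y = 0.031:
  t   CF        PV=CF/(1+0.031)^t    t·PV        t(t+1)·PV
  1        60.00        58.1959        58.1959         116.3919
  2        60.00        56.4461       112.8922         338.6766
  3        60.00        54.7489       164.2466         656.9866
  4     1,060.00       938.1477     3,752.5907      18,762.9534
  Σ                  1,107.5386     4,087.9254      19,875.0084
P = 1,107.5386; D_Mac = 3.69100 yrs; D_mod = 3.58002 yrs; C = 16.88228.
Duration effect: -3.58002 × (+0.021) = -0.075180
Convexity effect: 0.5 × 16.88228 × (0.021)² = +0.0037225
ΔP/P ≈ -0.075180 + 0.0037225 = -0.071458 = -7.1458%.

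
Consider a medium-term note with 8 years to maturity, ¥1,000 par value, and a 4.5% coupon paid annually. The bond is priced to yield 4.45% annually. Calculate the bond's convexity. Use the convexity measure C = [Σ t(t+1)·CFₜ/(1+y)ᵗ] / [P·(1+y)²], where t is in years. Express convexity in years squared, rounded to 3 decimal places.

With y = 0.0445:
  t   CF        PV=CF/(1+0.0445)^t    t·PV        t(t+1)·PV
  1        45.00        43.0828        43.0828          86.1656
  2        45.00        41.2473        82.4946         247.4839
  3        45.00        39.4900       118.4700         473.8801
  4        45.00        37.8076       151.2303         756.1514
  5        45.00        36.1968       180.9840       1,085.9043
  6        45.00        34.6547       207.9281       1,455.4964
  7        45.00        33.1782       232.2477       1,857.9817
  8     1,045.00       737.6473     5,901.1781      53,110.6030
  Σ                  1,003.3047     6,917.6156      59,073.6663
P = 1,003.3047.
Convexity = Σ t(t+1)·PV / [P·(1+y)²] = 59,073.6663 / (1,003.3047 × 1.090980) = 53.96898.

53.969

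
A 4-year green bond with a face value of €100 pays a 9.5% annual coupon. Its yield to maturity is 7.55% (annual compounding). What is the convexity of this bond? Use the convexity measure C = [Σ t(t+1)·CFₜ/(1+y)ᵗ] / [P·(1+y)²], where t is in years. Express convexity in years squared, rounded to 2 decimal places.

14.57

With y = 0.0755:
  t   CF        PV=CF/(1+0.0755)^t    t·PV        t(t+1)·PV
  1         9.50         8.8331         8.8331          17.6662
  2         9.50         8.2130        16.4260          49.2781
  3         9.50         7.6365        22.9094          91.6376
  4       109.50        81.8413       327.3652       1,636.8258
  Σ                    106.5239       375.5337       1,795.4077
P = 106.5239.
Convexity = Σ t(t+1)·PV / [P·(1+y)²] = 1,795.4077 / (106.5239 × 1.156700) = 14.57120.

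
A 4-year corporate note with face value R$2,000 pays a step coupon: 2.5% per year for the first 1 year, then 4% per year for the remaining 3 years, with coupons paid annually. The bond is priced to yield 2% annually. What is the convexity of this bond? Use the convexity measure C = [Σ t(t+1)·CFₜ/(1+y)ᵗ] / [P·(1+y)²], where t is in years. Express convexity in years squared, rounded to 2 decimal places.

With y = 0.02:
  t   CF        PV=CF/(1+0.02)^t    t·PV        t(t+1)·PV
  1        50.00        49.0196        49.0196          98.0392
  2        80.00        76.8935       153.7870         461.3610
  3        80.00        75.3858       226.1574         904.6294
  4     2,080.00     1,921.5985     7,686.3939      38,431.9697
  Σ                  2,122.8974     8,115.3579      39,895.9994
P = 2,122.8974.
Convexity = Σ t(t+1)·PV / [P·(1+y)²] = 39,895.9994 / (2,122.8974 × 1.040400) = 18.06342.

18.06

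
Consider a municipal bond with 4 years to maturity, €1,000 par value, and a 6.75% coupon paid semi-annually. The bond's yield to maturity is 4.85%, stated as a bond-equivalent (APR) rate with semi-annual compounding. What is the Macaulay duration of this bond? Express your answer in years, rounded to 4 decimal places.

3.5880 years

Periodic yield y = 0.02425. Discount each cash flow and weight by its period:
  t   CF        PV=CF/(1+0.02425)^t    t·PV
  1        33.75        32.9509        32.9509
  2        33.75        32.1708        64.3416
  3        33.75        31.4091        94.2274
  4        33.75        30.6655       122.6620
  5        33.75        29.9395       149.6973
  6        33.75        29.2306       175.3837
  7        33.75        28.5386       199.7699
  8     1,033.75       853.4297     6,827.4374
  Σ                  1,068.3347     7,666.4701
Price P = Σ PV = 1,068.3347.
Macaulay duration = Σ(t·PV) / P = 7,666.4701 / 1,068.3347 = 7.17609 half-year periods.
In years: 7.17609 / 2 = 3.58805 years.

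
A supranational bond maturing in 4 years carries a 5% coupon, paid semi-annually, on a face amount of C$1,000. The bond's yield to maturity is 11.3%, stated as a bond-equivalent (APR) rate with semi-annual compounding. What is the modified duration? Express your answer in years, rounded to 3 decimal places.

3.434 years

Periodic yield y = 0.0565. First find Macaulay duration:
  t   CF        PV=CF/(1+0.0565)^t    t·PV
  1        25.00        23.6630        23.6630
  2        25.00        22.3976        44.7952
  3        25.00        21.1998        63.5994
  4        25.00        20.0661        80.2642
  5        25.00        18.9930        94.9648
  6        25.00        17.9772       107.8634
  7        25.00        17.0158       119.1109
  8     1,025.00       660.3404     5,282.7230
  Σ                    801.6529     5,816.9839
P = 801.6529; Macaulay duration = 5,816.9839 / 801.6529 = 7.25624 half-year periods = 3.62812 years.
Modified duration = D_Mac / (1 + y) = 3.62812 / 1.0565 = 3.43409 years.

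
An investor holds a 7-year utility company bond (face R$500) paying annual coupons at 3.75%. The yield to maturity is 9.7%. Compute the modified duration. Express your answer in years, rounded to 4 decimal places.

Periodic yield y = 0.097. First find Macaulay duration:
  t   CF        PV=CF/(1+0.097)^t    t·PV
  1        18.75        17.0921        17.0921
  2        18.75        15.5807        31.1615
  3        18.75        14.2030        42.6091
  4        18.75        12.9472        51.7887
  5        18.75        11.8023        59.0117
  6        18.75        10.7587        64.5525
  7       518.75       271.3387     1,899.3708
  Σ                    353.7228     2,165.5863
P = 353.7228; Macaulay duration = 2,165.5863 / 353.7228 = 6.12227 years.
Modified duration = D_Mac / (1 + y) = 6.12227 / 1.097 = 5.58092 years.

5.5809 years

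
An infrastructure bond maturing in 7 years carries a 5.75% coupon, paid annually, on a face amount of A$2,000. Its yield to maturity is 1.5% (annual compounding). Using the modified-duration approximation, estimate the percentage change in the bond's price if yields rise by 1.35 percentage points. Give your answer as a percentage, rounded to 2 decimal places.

Periodic yield y = 0.015. Modified duration first:
  t   CF        PV=CF/(1+0.015)^t    t·PV
  1       115.00       113.3005       113.3005
  2       115.00       111.6261       223.2522
  3       115.00       109.9765       329.9294
  4       115.00       108.3512       433.4047
  5       115.00       106.7499       533.7497
  6       115.00       105.1724       631.0341
  7     2,115.00     1,905.6717    13,339.7016
  Σ                  2,560.8482    15,604.3722
P = 2,560.8482; D_Mac = 6.09344 yrs; D_mod = 6.09344/(1+0.015) = 6.00339 yrs.
ΔP/P ≈ -D_mod · Δy = -6.00339 × (+0.0135) = -0.081046 = -8.1046%.

-8.10%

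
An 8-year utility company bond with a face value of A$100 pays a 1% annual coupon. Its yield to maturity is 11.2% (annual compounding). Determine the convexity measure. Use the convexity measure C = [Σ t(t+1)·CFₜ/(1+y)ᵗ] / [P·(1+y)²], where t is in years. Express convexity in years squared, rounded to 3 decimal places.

54.137

With y = 0.112:
  t   CF        PV=CF/(1+0.112)^t    t·PV        t(t+1)·PV
  1         1.00         0.8993         0.8993           1.7986
  2         1.00         0.8087         1.6174           4.8522
  3         1.00         0.7273         2.1818           8.7270
  4         1.00         0.6540         2.6160          13.0801
  5         1.00         0.5881         2.9407          17.6440
  6         1.00         0.5289         3.1734          22.2137
  7         1.00         0.4756         3.3294          26.6351
  8       101.00        43.1999       345.5995       3,110.3952
  Σ                     47.8818       362.3574       3,205.3459
P = 47.8818.
Convexity = Σ t(t+1)·PV / [P·(1+y)²] = 3,205.3459 / (47.8818 × 1.236544) = 54.13704.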